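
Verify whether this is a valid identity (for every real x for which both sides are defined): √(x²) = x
No, this is NOT an identity.

Claim: √(x²) = x.
Test a specific point where both sides are defined: x = -3.
LHS = √(x²) ≈ 3.0000
RHS = x ≈ -3.0000
Since 3.0000 ≠ -3.0000, the equation fails at this point, so it cannot hold for every real x for which both sides are defined.
√(x²) = |x|, which differs from x whenever x < 0 (both sides are defined for every real x).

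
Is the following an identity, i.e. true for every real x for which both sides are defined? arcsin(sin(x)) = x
Claim: arcsin(sin(x)) = x.
Test a specific point where both sides are defined: x = π.
LHS = arcsin(sin(x)) ≈ 0.0000
RHS = x ≈ 3.1416
Since 0.0000 ≠ 3.1416, the equation fails at this point, so it cannot hold for every real x for which both sides are defined.
arcsin only returns values in [-π/2, π/2], so arcsin(sin(x)) = x holds only for x in that interval, not for all real x.

Conclusion: No, this is NOT an identity.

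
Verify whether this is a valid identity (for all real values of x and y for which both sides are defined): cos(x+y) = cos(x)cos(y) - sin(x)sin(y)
Yes, this is an identity.

Claim: cos(x+y) = cos(x)cos(y) - sin(x)sin(y).
Reasoning: By Euler's formula e^(i(x+y)) = e^(ix)·e^(iy) = (cos x + i·sin x)(cos y + i·sin y). The real part of the left side is cos(x+y); the real part of the product is cos(x)cos(y) - sin(x)sin(y) (since i·i = -1).
So the two sides agree for all real values of x and y for which both sides are defined.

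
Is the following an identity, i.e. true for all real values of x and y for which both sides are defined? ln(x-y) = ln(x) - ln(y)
No, this is NOT an identity.

Claim: ln(x-y) = ln(x) - ln(y).
Test a specific point where both sides are defined: x = 2, y = 3/2.
LHS = ln(x-y) ≈ -0.6931
RHS = ln(x) - ln(y) ≈ 0.2877
Since -0.6931 ≠ 0.2877, the equation fails at this point, so it cannot hold for all real values of x and y for which both sides are defined.
ln(x) - ln(y) = ln(x/y), not ln(x-y).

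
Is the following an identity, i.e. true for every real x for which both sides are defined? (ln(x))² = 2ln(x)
Claim: (ln(x))² = 2ln(x).
Test a specific point where both sides are defined: x = 1/2.
LHS = (ln(x))² ≈ 0.4805
RHS = 2ln(x) ≈ -1.3863
Since 0.4805 ≠ -1.3863, the equation fails at this point, so it cannot hold for every real x for which both sides are defined.
2ln(x) equals ln(x²), which is not the same as (ln x)².

Conclusion: No, this is NOT an identity.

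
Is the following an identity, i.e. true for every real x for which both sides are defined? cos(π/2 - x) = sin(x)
Claim: cos(π/2 - x) = sin(x).
Reasoning: Use cos(u - v) = cos(u)cos(v) + sin(u)sin(v) with u = π/2, v = x: cos(π/2)cos(x) + sin(π/2)sin(x) = 0·cos(x) + 1·sin(x) = sin(x).
So the two sides agree for every real x for which both sides are defined.

Conclusion: Yes, this is an identity.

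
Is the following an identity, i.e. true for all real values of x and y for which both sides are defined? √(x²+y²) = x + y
Claim: √(x²+y²) = x + y.
Test a specific point where both sides are defined: x = -1, y = 2.
LHS = √(x²+y²) ≈ 2.2361
RHS = x + y ≈ 1.0000
Since 2.2361 ≠ 1.0000, the equation fails at this point, so it cannot hold for all real values of x and y for which both sides are defined.
(x+y)² = x² + 2xy + y², not x² + y², so the square root does not split this way.

Conclusion: No, this is NOT an identity.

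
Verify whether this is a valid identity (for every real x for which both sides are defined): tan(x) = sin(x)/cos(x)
Yes, this is an identity.

Claim: tan(x) = sin(x)/cos(x).
Reasoning: For an angle x whose terminal point on the unit circle is (cos x, sin x), tan(x) is defined as the ratio (second coordinate)/(first coordinate) = sin(x)/cos(x), wherever cos(x) ≠ 0.
So the two sides agree for every real x for which both sides are defined.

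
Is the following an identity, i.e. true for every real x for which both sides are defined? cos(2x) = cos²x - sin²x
Yes, this is an identity.

Claim: cos(2x) = cos²x - sin²x.
Reasoning: Put y = x in the addition formula cos(x+y) = cos(x)cos(y) - sin(x)sin(y): cos(2x) = cos²x - sin²x.
So the two sides agree for every real x for which both sides are defined.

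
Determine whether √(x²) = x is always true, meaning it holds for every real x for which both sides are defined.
No, this is NOT an identity.

Claim: √(x²) = x.
Test a specific point where both sides are defined: x = -1.
LHS = √(x²) ≈ 1.0000
RHS = x ≈ -1.0000
Since 1.0000 ≠ -1.0000, the equation fails at this point, so it cannot hold for every real x for which both sides are defined.
√(x²) = |x|, which differs from x whenever x < 0 (both sides are defined for every real x).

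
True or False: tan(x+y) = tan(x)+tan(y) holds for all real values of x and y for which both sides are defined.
False.

Claim: tan(x+y) = tan(x)+tan(y).
Test a specific point where both sides are defined: x = -π/4, y = 2π/3.
LHS = tan(x+y) ≈ 3.7321
RHS = tan(x)+tan(y) ≈ -2.7321
Since 3.7321 ≠ -2.7321, the equation fails at this point, so it cannot hold for all real values of x and y for which both sides are defined.
The correct formula is tan(x+y) = (tan(x) + tan(y))/(1 - tan(x)tan(y)).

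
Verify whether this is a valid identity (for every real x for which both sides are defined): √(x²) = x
No, this is NOT an identity.

Claim: √(x²) = x.
Test a specific point where both sides are defined: x = -3.
LHS = √(x²) ≈ 3.0000
RHS = x ≈ -3.0000
Since 3.0000 ≠ -3.0000, the equation fails at this point, so it cannot hold for every real x for which both sides are defined.
√(x²) = |x|, which differs from x whenever x < 0 (both sides are defined for every real x).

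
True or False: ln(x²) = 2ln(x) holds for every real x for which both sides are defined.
Claim: ln(x²) = 2ln(x).
Reasoning: The right side requires x > 0. For x > 0, x² = (e^(ln x))² = e^(2ln x), so ln(x²) = 2ln(x). (For x < 0 the right side is undefined, so those values are outside the claim.)
So the two sides agree for every real x for which both sides are defined.

Conclusion: True.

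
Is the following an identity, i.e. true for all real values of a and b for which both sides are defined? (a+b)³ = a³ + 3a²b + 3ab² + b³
Claim: (a+b)³ = a³ + 3a²b + 3ab² + b³.
Reasoning: (a+b)³ = (a+b)(a+b)² = (a+b)(a² + 2ab + b²) = a³ + 2a²b + ab² + a²b + 2ab² + b³ = a³ + 3a²b + 3ab² + b³.
So the two sides agree for all real values of a and b for which both sides are defined.

Conclusion: Yes, this is an identity.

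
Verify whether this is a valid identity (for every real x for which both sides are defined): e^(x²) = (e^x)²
No, this is NOT an identity.

Claim: e^(x²) = (e^x)².
Test a specific point where both sides are defined: x = -3.
LHS = e^(x²) ≈ 8103.0839
RHS = (e^x)² ≈ 0.0025
Since 8103.0839 ≠ 0.0025, the equation fails at this point, so it cannot hold for every real x for which both sides are defined.
(e^x)² = e^(2x), and 2x ≠ x² in general.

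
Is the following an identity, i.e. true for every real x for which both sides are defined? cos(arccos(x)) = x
Claim: cos(arccos(x)) = x.
Reasoning: For -1 ≤ x ≤ 1 (where arccos is defined), arccos(x) is by definition an angle whose cosine equals x. Taking the cosine of that angle returns x. (Note the other order, arccos(cos x) = x, is NOT an identity.)
So the two sides agree for every real x for which both sides are defined.

Conclusion: Yes, this is an identity.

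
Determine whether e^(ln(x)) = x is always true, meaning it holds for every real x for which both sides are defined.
Yes, this is an identity.

Claim: e^(ln(x)) = x.
Reasoning: For x > 0, ln(x) is by definition the exponent p such that e^p = x. Raising e to that exponent therefore returns x: e^(ln x) = x.
So the two sides agree for every real x for which both sides are defined.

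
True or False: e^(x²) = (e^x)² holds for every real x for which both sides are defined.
Claim: e^(x²) = (e^x)².
Test a specific point where both sides are defined: x = 1.
LHS = e^(x²) ≈ 2.7183
RHS = (e^x)² ≈ 7.3891
Since 2.7183 ≠ 7.3891, the equation fails at this point, so it cannot hold for every real x for which both sides are defined.
(e^x)² = e^(2x), and 2x ≠ x² in general.

Conclusion: False.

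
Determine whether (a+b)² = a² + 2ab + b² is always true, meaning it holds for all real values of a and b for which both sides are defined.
Yes, this is an identity.

Claim: (a+b)² = a² + 2ab + b².
Reasoning: Expand: (a+b)² = (a+b)(a+b) = a·a + a·b + b·a + b·b = a² + 2ab + b².
So the two sides agree for all real values of a and b for which both sides are defined.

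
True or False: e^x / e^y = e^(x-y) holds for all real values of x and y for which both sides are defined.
Claim: e^x / e^y = e^(x-y).
Reasoning: 1/e^y = e^(-y), so e^x / e^y = e^x · e^(-y) = e^(x + (-y)) = e^(x-y) by the product rule for exponents.
So the two sides agree for all real values of x and y for which both sides are defined.

Conclusion: True.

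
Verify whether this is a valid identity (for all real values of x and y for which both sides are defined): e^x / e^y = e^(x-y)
Claim: e^x / e^y = e^(x-y).
Reasoning: 1/e^y = e^(-y), so e^x / e^y = e^x · e^(-y) = e^(x + (-y)) = e^(x-y) by the product rule for exponents.
So the two sides agree for all real values of x and y for which both sides are defined.

Conclusion: Yes, this is an identity.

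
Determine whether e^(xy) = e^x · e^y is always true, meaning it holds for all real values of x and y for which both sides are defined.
No, this is NOT an identity.

Claim: e^(xy) = e^x · e^y.
Test a specific point where both sides are defined: x = 1, y = 4.
LHS = e^(xy) ≈ 54.5982
RHS = e^x · e^y ≈ 148.4132
Since 54.5982 ≠ 148.4132, the equation fails at this point, so it cannot hold for all real values of x and y for which both sides are defined.
e^x · e^y = e^(x+y), not e^(xy).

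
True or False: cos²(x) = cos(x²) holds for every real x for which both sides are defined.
Claim: cos²(x) = cos(x²).
Test a specific point where both sides are defined: x = -π/2.
LHS = cos²(x) ≈ 0.0000
RHS = cos(x²) ≈ -0.7812
Since 0.0000 ≠ -0.7812, the equation fails at this point, so it cannot hold for every real x for which both sides are defined.
cos²(x) means (cos x)², squaring the output; cos(x²) squares the input. These are different functions.

Conclusion: False.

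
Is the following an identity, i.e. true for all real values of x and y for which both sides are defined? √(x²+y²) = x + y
No, this is NOT an identity.

Claim: √(x²+y²) = x + y.
Test a specific point where both sides are defined: x = 3, y = 3/2.
LHS = √(x²+y²) ≈ 3.3541
RHS = x + y ≈ 4.5000
Since 3.3541 ≠ 4.5000, the equation fails at this point, so it cannot hold for all real values of x and y for which both sides are defined.
(x+y)² = x² + 2xy + y², not x² + y², so the square root does not split this way.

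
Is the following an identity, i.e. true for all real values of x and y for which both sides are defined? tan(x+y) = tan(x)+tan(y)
No, this is NOT an identity.

Claim: tan(x+y) = tan(x)+tan(y).
Test a specific point where both sides are defined: x = π/6, y = -π/4.
LHS = tan(x+y) ≈ -0.2679
RHS = tan(x)+tan(y) ≈ -0.4226
Since -0.2679 ≠ -0.4226, the equation fails at this point, so it cannot hold for all real values of x and y for which both sides are defined.
The correct formula is tan(x+y) = (tan(x) + tan(y))/(1 - tan(x)tan(y)).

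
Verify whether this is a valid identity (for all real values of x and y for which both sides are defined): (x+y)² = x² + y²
Claim: (x+y)² = x² + y².
Test a specific point where both sides are defined: x = -1, y = -3.
LHS = (x+y)² ≈ 16.0000
RHS = x² + y² ≈ 10.0000
Since 16.0000 ≠ 10.0000, the equation fails at this point, so it cannot hold for all real values of x and y for which both sides are defined.
The correct expansion is (x+y)² = x² + 2xy + y²; the cross term 2xy is missing.

Conclusion: No, this is NOT an identity.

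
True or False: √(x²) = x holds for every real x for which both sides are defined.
False.

Claim: √(x²) = x.
Test a specific point where both sides are defined: x = -2.
LHS = √(x²) ≈ 2.0000
RHS = x ≈ -2.0000
Since 2.0000 ≠ -2.0000, the equation fails at this point, so it cannot hold for every real x for which both sides are defined.
√(x²) = |x|, which differs from x whenever x < 0 (both sides are defined for every real x).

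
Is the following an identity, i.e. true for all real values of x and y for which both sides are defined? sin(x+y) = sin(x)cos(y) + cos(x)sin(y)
Yes, this is an identity.

Claim: sin(x+y) = sin(x)cos(y) + cos(x)sin(y).
Reasoning: By Euler's formula e^(i(x+y)) = e^(ix)·e^(iy) = (cos x + i·sin x)(cos y + i·sin y). The imaginary part of the left side is sin(x+y); the imaginary part of the product is sin(x)cos(y) + cos(x)sin(y).
So the two sides agree for all real values of x and y for which both sides are defined.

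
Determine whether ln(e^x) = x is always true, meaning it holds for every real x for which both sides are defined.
Claim: ln(e^x) = x.
Reasoning: ln is the inverse of the exponential: ln(e^x) asks for the exponent p with e^p = e^x, and since e^p is one-to-one that exponent is p = x.
So the two sides agree for every real x for which both sides are defined.

Conclusion: Yes, this is an identity.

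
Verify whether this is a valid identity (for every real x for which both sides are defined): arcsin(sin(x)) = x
Claim: arcsin(sin(x)) = x.
Test a specific point where both sides are defined: x = π.
LHS = arcsin(sin(x)) ≈ 0.0000
RHS = x ≈ 3.1416
Since 0.0000 ≠ 3.1416, the equation fails at this point, so it cannot hold for every real x for which both sides are defined.
arcsin only returns values in [-π/2, π/2], so arcsin(sin(x)) = x holds only for x in that interval, not for all real x.

Conclusion: No, this is NOT an identity.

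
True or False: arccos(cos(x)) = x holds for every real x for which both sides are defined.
False.

Claim: arccos(cos(x)) = x.
Test a specific point where both sides are defined: x = -π/2.
LHS = arccos(cos(x)) ≈ 1.5708
RHS = x ≈ -1.5708
Since 1.5708 ≠ -1.5708, the equation fails at this point, so it cannot hold for every real x for which both sides are defined.
arccos only returns values in [0, π], so arccos(cos(x)) = x holds only for x in that interval, not for all real x.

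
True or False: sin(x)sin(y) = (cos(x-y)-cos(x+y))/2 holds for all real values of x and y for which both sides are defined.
True.

Claim: sin(x)sin(y) = (cos(x-y)-cos(x+y))/2.
Reasoning: cos(x-y) = cos(x)cos(y) + sin(x)sin(y) and cos(x+y) = cos(x)cos(y) - sin(x)sin(y). Subtracting, cos(x-y) - cos(x+y) = 2sin(x)sin(y); divide by 2.
So the two sides agree for all real values of x and y for which both sides are defined.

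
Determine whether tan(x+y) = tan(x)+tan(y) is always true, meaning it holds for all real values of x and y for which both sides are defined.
Claim: tan(x+y) = tan(x)+tan(y).
Test a specific point where both sides are defined: x = -π/6, y = -π/6.
LHS = tan(x+y) ≈ -1.7321
RHS = tan(x)+tan(y) ≈ -1.1547
Since -1.7321 ≠ -1.1547, the equation fails at this point, so it cannot hold for all real values of x and y for which both sides are defined.
The correct formula is tan(x+y) = (tan(x) + tan(y))/(1 - tan(x)tan(y)).

Conclusion: No, this is NOT an identity.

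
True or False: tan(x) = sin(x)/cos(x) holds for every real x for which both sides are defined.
True.

Claim: tan(x) = sin(x)/cos(x).
Reasoning: For an angle x whose terminal point on the unit circle is (cos x, sin x), tan(x) is defined as the ratio (second coordinate)/(first coordinate) = sin(x)/cos(x), wherever cos(x) ≠ 0.
So the two sides agree for every real x for which both sides are defined.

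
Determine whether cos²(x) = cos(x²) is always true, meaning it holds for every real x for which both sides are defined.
Claim: cos²(x) = cos(x²).
Test a specific point where both sides are defined: x = π/2.
LHS = cos²(x) ≈ 0.0000
RHS = cos(x²) ≈ -0.7812
Since 0.0000 ≠ -0.7812, the equation fails at this point, so it cannot hold for every real x for which both sides are defined.
cos²(x) means (cos x)², squaring the output; cos(x²) squares the input. These are different functions.

Conclusion: No, this is NOT an identity.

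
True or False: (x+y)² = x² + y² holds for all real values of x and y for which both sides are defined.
False.

Claim: (x+y)² = x² + y².
Test a specific point where both sides are defined: x = 3/2, y = 4.
LHS = (x+y)² ≈ 30.2500
RHS = x² + y² ≈ 18.2500
Since 30.2500 ≠ 18.2500, the equation fails at this point, so it cannot hold for all real values of x and y for which both sides are defined.
The correct expansion is (x+y)² = x² + 2xy + y²; the cross term 2xy is missing.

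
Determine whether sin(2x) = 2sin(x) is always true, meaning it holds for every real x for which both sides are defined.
No, this is NOT an identity.

Claim: sin(2x) = 2sin(x).
Test a specific point where both sides are defined: x = π/2.
LHS = sin(2x) ≈ 0.0000
RHS = 2sin(x) ≈ 2.0000
Since 0.0000 ≠ 2.0000, the equation fails at this point, so it cannot hold for every real x for which both sides are defined.
The correct double-angle formula is sin(2x) = 2sin(x)cos(x).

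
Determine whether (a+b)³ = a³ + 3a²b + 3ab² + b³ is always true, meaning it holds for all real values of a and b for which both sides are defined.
Yes, this is an identity.

Claim: (a+b)³ = a³ + 3a²b + 3ab² + b³.
Reasoning: (a+b)³ = (a+b)(a+b)² = (a+b)(a² + 2ab + b²) = a³ + 2a²b + ab² + a²b + 2ab² + b³ = a³ + 3a²b + 3ab² + b³.
So the two sides agree for all real values of a and b for which both sides are defined.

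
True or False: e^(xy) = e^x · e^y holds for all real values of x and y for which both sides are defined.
False.

Claim: e^(xy) = e^x · e^y.
Test a specific point where both sides are defined: x = 2, y = -2.
LHS = e^(xy) ≈ 0.0183
RHS = e^x · e^y ≈ 1.0000
Since 0.0183 ≠ 1.0000, the equation fails at this point, so it cannot hold for all real values of x and y for which both sides are defined.
e^x · e^y = e^(x+y), not e^(xy).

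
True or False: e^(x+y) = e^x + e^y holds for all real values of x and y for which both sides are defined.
Claim: e^(x+y) = e^x + e^y.
Test a specific point where both sides are defined: x = -1, y = -2.
LHS = e^(x+y) ≈ 0.0498
RHS = e^x + e^y ≈ 0.5032
Since 0.0498 ≠ 0.5032, the equation fails at this point, so it cannot hold for all real values of x and y for which both sides are defined.
The correct rule is e^(x+y) = e^x · e^y (a product, not a sum).

Conclusion: False.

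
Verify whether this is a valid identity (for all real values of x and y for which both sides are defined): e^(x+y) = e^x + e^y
Claim: e^(x+y) = e^x + e^y.
Test a specific point where both sides are defined: x = 1/2, y = 3.
LHS = e^(x+y) ≈ 33.1155
RHS = e^x + e^y ≈ 21.7343
Since 33.1155 ≠ 21.7343, the equation fails at this point, so it cannot hold for all real values of x and y for which both sides are defined.
The correct rule is e^(x+y) = e^x · e^y (a product, not a sum).

Conclusion: No, this is NOT an identity.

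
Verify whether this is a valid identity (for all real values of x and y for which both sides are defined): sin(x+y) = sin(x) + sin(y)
Claim: sin(x+y) = sin(x) + sin(y).
Test a specific point where both sides are defined: x = -π/6, y = π/2.
LHS = sin(x+y) ≈ 0.8660
RHS = sin(x) + sin(y) ≈ 0.5000
Since 0.8660 ≠ 0.5000, the equation fails at this point, so it cannot hold for all real values of x and y for which both sides are defined.
The correct expansion is sin(x+y) = sin(x)cos(y) + cos(x)sin(y); sine is not additive.

Conclusion: No, this is NOT an identity.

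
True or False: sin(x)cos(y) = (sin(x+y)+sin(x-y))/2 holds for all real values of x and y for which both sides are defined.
Claim: sin(x)cos(y) = (sin(x+y)+sin(x-y))/2.
Reasoning: sin(x+y) = sin(x)cos(y) + cos(x)sin(y) and sin(x-y) = sin(x)cos(y) - cos(x)sin(y). Adding, sin(x+y) + sin(x-y) = 2sin(x)cos(y); divide by 2.
So the two sides agree for all real values of x and y for which both sides are defined.

Conclusion: True.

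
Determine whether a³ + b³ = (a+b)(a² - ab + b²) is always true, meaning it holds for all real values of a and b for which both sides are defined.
Claim: a³ + b³ = (a+b)(a² - ab + b²).
Reasoning: Expand the right side: (a+b)(a² - ab + b²) = a³ - a²b + ab² + a²b - ab² + b³ = a³ + b³ (the middle terms cancel in pairs).
So the two sides agree for all real values of a and b for which both sides are defined.

Conclusion: Yes, this is an identity.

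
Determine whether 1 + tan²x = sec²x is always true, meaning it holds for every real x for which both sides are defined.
Yes, this is an identity.

Claim: 1 + tan²x = sec²x.
Reasoning: Start from sin²x + cos²x = 1 and divide every term by cos²x (allowed wherever tan x and sec x are defined): tan²x + 1 = 1/cos²x = sec²x.
So the two sides agree for every real x for which both sides are defined.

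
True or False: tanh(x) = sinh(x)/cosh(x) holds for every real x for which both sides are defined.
Claim: tanh(x) = sinh(x)/cosh(x).
Reasoning: tanh(x) is defined as sinh(x)/cosh(x) = (e^x - e^-x)/(e^x + e^-x); cosh(x) ≥ 1 is never zero, so this holds for every real x.
So the two sides agree for every real x for which both sides are defined.

Conclusion: True.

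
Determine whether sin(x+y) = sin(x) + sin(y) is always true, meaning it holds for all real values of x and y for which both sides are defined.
No, this is NOT an identity.

Claim: sin(x+y) = sin(x) + sin(y).
Test a specific point where both sides are defined: x = -π/2, y = 3π/4.
LHS = sin(x+y) ≈ 0.7071
RHS = sin(x) + sin(y) ≈ -0.2929
Since 0.7071 ≠ -0.2929, the equation fails at this point, so it cannot hold for all real values of x and y for which both sides are defined.
The correct expansion is sin(x+y) = sin(x)cos(y) + cos(x)sin(y); sine is not additive.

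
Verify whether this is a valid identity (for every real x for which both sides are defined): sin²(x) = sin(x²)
No, this is NOT an identity.

Claim: sin²(x) = sin(x²).
Test a specific point where both sides are defined: x = -π/6.
LHS = sin²(x) ≈ 0.2500
RHS = sin(x²) ≈ 0.2707
Since 0.2500 ≠ 0.2707, the equation fails at this point, so it cannot hold for every real x for which both sides are defined.
sin²(x) means (sin x)², squaring the output; sin(x²) squares the input. These are different functions.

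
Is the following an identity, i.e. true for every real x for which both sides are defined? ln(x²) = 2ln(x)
Yes, this is an identity.

Claim: ln(x²) = 2ln(x).
Reasoning: The right side requires x > 0. For x > 0, x² = (e^(ln x))² = e^(2ln x), so ln(x²) = 2ln(x). (For x < 0 the right side is undefined, so those values are outside the claim.)
So the two sides agree for every real x for which both sides are defined.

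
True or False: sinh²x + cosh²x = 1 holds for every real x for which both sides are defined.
False.

Claim: sinh²x + cosh²x = 1.
Test a specific point where both sides are defined: x = 1/2.
LHS = sinh²x + cosh²x ≈ 1.5431
RHS = 1 ≈ 1.0000
Since 1.5431 ≠ 1.0000, the equation fails at this point, so it cannot hold for every real x for which both sides are defined.
The correct hyperbolic identity is cosh²x - sinh²x = 1 (a difference); the sum sinh²x + cosh²x equals cosh(2x).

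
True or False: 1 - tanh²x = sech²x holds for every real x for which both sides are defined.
True.

Claim: 1 - tanh²x = sech²x.
Reasoning: Divide cosh²x - sinh²x = 1 through by cosh²x (never zero): 1 - tanh²x = 1/cosh²x = sech²x.
So the two sides agree for every real x for which both sides are defined.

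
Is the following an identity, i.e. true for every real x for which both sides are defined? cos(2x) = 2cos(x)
No, this is NOT an identity.

Claim: cos(2x) = 2cos(x).
Test a specific point where both sides are defined: x = π/3.
LHS = cos(2x) ≈ -0.5000
RHS = 2cos(x) ≈ 1.0000
Since -0.5000 ≠ 1.0000, the equation fails at this point, so it cannot hold for every real x for which both sides are defined.
The correct double-angle formula is cos(2x) = cos²x - sin²x.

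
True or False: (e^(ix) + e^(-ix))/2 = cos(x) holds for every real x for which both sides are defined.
Claim: (e^(ix) + e^(-ix))/2 = cos(x).
Reasoning: By Euler's formula e^(ix) = cos(x) + i·sin(x) and e^(-ix) = cos(x) - i·sin(x). Adding cancels the sine terms: e^(ix) + e^(-ix) = 2cos(x); divide by 2.
So the two sides agree for every real x for which both sides are defined.

Conclusion: True.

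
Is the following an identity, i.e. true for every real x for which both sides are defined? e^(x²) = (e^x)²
Claim: e^(x²) = (e^x)².
Test a specific point where both sides are defined: x = -2.
LHS = e^(x²) ≈ 54.5982
RHS = (e^x)² ≈ 0.0183
Since 54.5982 ≠ 0.0183, the equation fails at this point, so it cannot hold for every real x for which both sides are defined.
(e^x)² = e^(2x), and 2x ≠ x² in general.

Conclusion: No, this is NOT an identity.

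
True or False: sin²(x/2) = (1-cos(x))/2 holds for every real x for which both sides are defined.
True.

Claim: sin²(x/2) = (1-cos(x))/2.
Reasoning: Use cos(2θ) = 1 - 2sin²θ with θ = x/2: cos(x) = 1 - 2sin²(x/2). Solving for sin²(x/2) gives (1 - cos(x))/2.
So the two sides agree for every real x for which both sides are defined.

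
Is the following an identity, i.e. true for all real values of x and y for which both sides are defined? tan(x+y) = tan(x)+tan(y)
Claim: tan(x+y) = tan(x)+tan(y).
Test a specific point where both sides are defined: x = 3π/4, y = -π/6.
LHS = tan(x+y) ≈ -3.7321
RHS = tan(x)+tan(y) ≈ -1.5774
Since -3.7321 ≠ -1.5774, the equation fails at this point, so it cannot hold for all real values of x and y for which both sides are defined.
The correct formula is tan(x+y) = (tan(x) + tan(y))/(1 - tan(x)tan(y)).

Conclusion: No, this is NOT an identity.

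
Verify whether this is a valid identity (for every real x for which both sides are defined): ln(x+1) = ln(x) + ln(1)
Claim: ln(x+1) = ln(x) + ln(1).
Test a specific point where both sides are defined: x = 1.
LHS = ln(x+1) ≈ 0.6931
RHS = ln(x) + ln(1) ≈ 0.0000
Since 0.6931 ≠ 0.0000, the equation fails at this point, so it cannot hold for every real x for which both sides are defined.
ln(1) = 0, so the right side is just ln(x), which differs from ln(x+1).

Conclusion: No, this is NOT an identity.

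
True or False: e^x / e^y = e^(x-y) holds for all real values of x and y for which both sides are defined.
Claim: e^x / e^y = e^(x-y).
Reasoning: 1/e^y = e^(-y), so e^x / e^y = e^x · e^(-y) = e^(x + (-y)) = e^(x-y) by the product rule for exponents.
So the two sides agree for all real values of x and y for which both sides are defined.

Conclusion: True.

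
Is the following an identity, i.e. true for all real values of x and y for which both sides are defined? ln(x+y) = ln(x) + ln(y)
Claim: ln(x+y) = ln(x) + ln(y).
Test a specific point where both sides are defined: x = 3/2, y = 4.
LHS = ln(x+y) ≈ 1.7047
RHS = ln(x) + ln(y) ≈ 1.7918
Since 1.7047 ≠ 1.7918, the equation fails at this point, so it cannot hold for all real values of x and y for which both sides are defined.
ln(x) + ln(y) = ln(xy), not ln(x+y).

Conclusion: No, this is NOT an identity.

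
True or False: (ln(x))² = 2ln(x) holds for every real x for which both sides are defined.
Claim: (ln(x))² = 2ln(x).
Test a specific point where both sides are defined: x = 4.
LHS = (ln(x))² ≈ 1.9218
RHS = 2ln(x) ≈ 2.7726
Since 1.9218 ≠ 2.7726, the equation fails at this point, so it cannot hold for every real x for which both sides are defined.
2ln(x) equals ln(x²), which is not the same as (ln x)².

Conclusion: False.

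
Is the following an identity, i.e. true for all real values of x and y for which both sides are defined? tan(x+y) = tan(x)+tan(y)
Claim: tan(x+y) = tan(x)+tan(y).
Test a specific point where both sides are defined: x = π/4, y = π/6.
LHS = tan(x+y) ≈ 3.7321
RHS = tan(x)+tan(y) ≈ 1.5774
Since 3.7321 ≠ 1.5774, the equation fails at this point, so it cannot hold for all real values of x and y for which both sides are defined.
The correct formula is tan(x+y) = (tan(x) + tan(y))/(1 - tan(x)tan(y)).

Conclusion: No, this is NOT an identity.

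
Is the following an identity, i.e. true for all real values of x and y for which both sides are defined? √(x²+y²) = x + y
Claim: √(x²+y²) = x + y.
Test a specific point where both sides are defined: x = -1, y = 4.
LHS = √(x²+y²) ≈ 4.1231
RHS = x + y ≈ 3.0000
Since 4.1231 ≠ 3.0000, the equation fails at this point, so it cannot hold for all real values of x and y for which both sides are defined.
(x+y)² = x² + 2xy + y², not x² + y², so the square root does not split this way.

Conclusion: No, this is NOT an identity.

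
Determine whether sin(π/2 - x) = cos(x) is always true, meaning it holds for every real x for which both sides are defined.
Yes, this is an identity.

Claim: sin(π/2 - x) = cos(x).
Reasoning: Use sin(u - v) = sin(u)cos(v) - cos(u)sin(v) with u = π/2, v = x: sin(π/2)cos(x) - cos(π/2)sin(x) = 1·cos(x) - 0·sin(x) = cos(x).
So the two sides agree for every real x for which both sides are defined.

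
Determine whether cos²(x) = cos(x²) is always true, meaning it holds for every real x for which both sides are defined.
No, this is NOT an identity.

Claim: cos²(x) = cos(x²).
Test a specific point where both sides are defined: x = π/2.
LHS = cos²(x) ≈ 0.0000
RHS = cos(x²) ≈ -0.7812
Since 0.0000 ≠ -0.7812, the equation fails at this point, so it cannot hold for every real x for which both sides are defined.
cos²(x) means (cos x)², squaring the output; cos(x²) squares the input. These are different functions.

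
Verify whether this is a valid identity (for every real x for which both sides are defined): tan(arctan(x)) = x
Yes, this is an identity.

Claim: tan(arctan(x)) = x.
Reasoning: For every real x, arctan(x) is by definition the angle in (-π/2, π/2) whose tangent equals x. Taking the tangent of that angle returns x.
So the two sides agree for every real x for which both sides are defined.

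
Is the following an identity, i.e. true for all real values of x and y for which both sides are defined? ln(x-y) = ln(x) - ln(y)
No, this is NOT an identity.

Claim: ln(x-y) = ln(x) - ln(y).
Test a specific point where both sides are defined: x = 5, y = 1/2.
LHS = ln(x-y) ≈ 1.5041
RHS = ln(x) - ln(y) ≈ 2.3026
Since 1.5041 ≠ 2.3026, the equation fails at this point, so it cannot hold for all real values of x and y for which both sides are defined.
ln(x) - ln(y) = ln(x/y), not ln(x-y).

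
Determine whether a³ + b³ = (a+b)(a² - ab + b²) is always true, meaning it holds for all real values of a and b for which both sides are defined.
Claim: a³ + b³ = (a+b)(a² - ab + b²).
Reasoning: Expand the right side: (a+b)(a² - ab + b²) = a³ - a²b + ab² + a²b - ab² + b³ = a³ + b³ (the middle terms cancel in pairs).
So the two sides agree for all real values of a and b for which both sides are defined.

Conclusion: Yes, this is an identity.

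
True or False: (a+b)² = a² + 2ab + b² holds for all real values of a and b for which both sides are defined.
Claim: (a+b)² = a² + 2ab + b².
Reasoning: Expand: (a+b)² = (a+b)(a+b) = a·a + a·b + b·a + b·b = a² + 2ab + b².
So the two sides agree for all real values of a and b for which both sides are defined.

Conclusion: True.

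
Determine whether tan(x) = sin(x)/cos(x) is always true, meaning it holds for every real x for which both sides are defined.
Claim: tan(x) = sin(x)/cos(x).
Reasoning: For an angle x whose terminal point on the unit circle is (cos x, sin x), tan(x) is defined as the ratio (second coordinate)/(first coordinate) = sin(x)/cos(x), wherever cos(x) ≠ 0.
So the two sides agree for every real x for which both sides are defined.

Conclusion: Yes, this is an identity.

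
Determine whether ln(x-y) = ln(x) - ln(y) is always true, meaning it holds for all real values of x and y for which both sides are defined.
No, this is NOT an identity.

Claim: ln(x-y) = ln(x) - ln(y).
Test a specific point where both sides are defined: x = 3/2, y = 1.
LHS = ln(x-y) ≈ -0.6931
RHS = ln(x) - ln(y) ≈ 0.4055
Since -0.6931 ≠ 0.4055, the equation fails at this point, so it cannot hold for all real values of x and y for which both sides are defined.
ln(x) - ln(y) = ln(x/y), not ln(x-y).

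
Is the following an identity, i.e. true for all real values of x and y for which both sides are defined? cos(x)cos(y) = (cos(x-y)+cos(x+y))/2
Yes, this is an identity.

Claim: cos(x)cos(y) = (cos(x-y)+cos(x+y))/2.
Reasoning: cos(x-y) = cos(x)cos(y) + sin(x)sin(y) and cos(x+y) = cos(x)cos(y) - sin(x)sin(y). Adding, cos(x-y) + cos(x+y) = 2cos(x)cos(y); divide by 2.
So the two sides agree for all real values of x and y for which both sides are defined.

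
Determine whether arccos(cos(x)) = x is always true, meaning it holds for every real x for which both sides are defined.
No, this is NOT an identity.

Claim: arccos(cos(x)) = x.
Test a specific point where both sides are defined: x = -π/3.
LHS = arccos(cos(x)) ≈ 1.0472
RHS = x ≈ -1.0472
Since 1.0472 ≠ -1.0472, the equation fails at this point, so it cannot hold for every real x for which both sides are defined.
arccos only returns values in [0, π], so arccos(cos(x)) = x holds only for x in that interval, not for all real x.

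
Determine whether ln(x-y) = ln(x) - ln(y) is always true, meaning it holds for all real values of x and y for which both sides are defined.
No, this is NOT an identity.

Claim: ln(x-y) = ln(x) - ln(y).
Test a specific point where both sides are defined: x = 4, y = 3.
LHS = ln(x-y) ≈ 0.0000
RHS = ln(x) - ln(y) ≈ 0.2877
Since 0.0000 ≠ 0.2877, the equation fails at this point, so it cannot hold for all real values of x and y for which both sides are defined.
ln(x) - ln(y) = ln(x/y), not ln(x-y).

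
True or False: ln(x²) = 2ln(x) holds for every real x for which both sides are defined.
Claim: ln(x²) = 2ln(x).
Reasoning: The right side requires x > 0. For x > 0, x² = (e^(ln x))² = e^(2ln x), so ln(x²) = 2ln(x). (For x < 0 the right side is undefined, so those values are outside the claim.)
So the two sides agree for every real x for which both sides are defined.

Conclusion: True.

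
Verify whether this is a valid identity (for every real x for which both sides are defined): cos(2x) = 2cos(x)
Claim: cos(2x) = 2cos(x).
Test a specific point where both sides are defined: x = -π/4.
LHS = cos(2x) ≈ 0.0000
RHS = 2cos(x) ≈ 1.4142
Since 0.0000 ≠ 1.4142, the equation fails at this point, so it cannot hold for every real x for which both sides are defined.
The correct double-angle formula is cos(2x) = cos²x - sin²x.

Conclusion: No, this is NOT an identity.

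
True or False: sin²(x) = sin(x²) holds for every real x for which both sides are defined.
False.

Claim: sin²(x) = sin(x²).
Test a specific point where both sides are defined: x = π/3.
LHS = sin²(x) ≈ 0.7500
RHS = sin(x²) ≈ 0.8897
Since 0.7500 ≠ 0.8897, the equation fails at this point, so it cannot hold for every real x for which both sides are defined.
sin²(x) means (sin x)², squaring the output; sin(x²) squares the input. These are different functions.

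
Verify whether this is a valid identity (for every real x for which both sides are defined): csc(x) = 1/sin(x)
Claim: csc(x) = 1/sin(x).
Reasoning: csc(x) is by definition the reciprocal of sin(x), wherever sin(x) ≠ 0.
So the two sides agree for every real x for which both sides are defined.

Conclusion: Yes, this is an identity.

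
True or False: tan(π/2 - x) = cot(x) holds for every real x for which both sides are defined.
True.

Claim: tan(π/2 - x) = cot(x).
Reasoning: tan(π/2 - x) = sin(π/2 - x)/cos(π/2 - x) = cos(x)/sin(x) = cot(x), using the cofunction identities sin(π/2 - x) = cos(x) and cos(π/2 - x) = sin(x).
So the two sides agree for every real x for which both sides are defined.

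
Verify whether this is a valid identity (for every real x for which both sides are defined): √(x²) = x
No, this is NOT an identity.

Claim: √(x²) = x.
Test a specific point where both sides are defined: x = -2.
LHS = √(x²) ≈ 2.0000
RHS = x ≈ -2.0000
Since 2.0000 ≠ -2.0000, the equation fails at this point, so it cannot hold for every real x for which both sides are defined.
√(x²) = |x|, which differs from x whenever x < 0 (both sides are defined for every real x).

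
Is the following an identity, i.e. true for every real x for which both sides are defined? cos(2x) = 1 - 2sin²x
Claim: cos(2x) = 1 - 2sin²x.
Reasoning: cos(2x) = cos²x - sin²x. Replace cos²x by 1 - sin²x: (1 - sin²x) - sin²x = 1 - 2sin²x.
So the two sides agree for every real x for which both sides are defined.

Conclusion: Yes, this is an identity.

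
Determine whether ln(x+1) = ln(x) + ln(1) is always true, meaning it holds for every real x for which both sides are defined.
Claim: ln(x+1) = ln(x) + ln(1).
Test a specific point where both sides are defined: x = 5.
LHS = ln(x+1) ≈ 1.7918
RHS = ln(x) + ln(1) ≈ 1.6094
Since 1.7918 ≠ 1.6094, the equation fails at this point, so it cannot hold for every real x for which both sides are defined.
ln(1) = 0, so the right side is just ln(x), which differs from ln(x+1).

Conclusion: No, this is NOT an identity.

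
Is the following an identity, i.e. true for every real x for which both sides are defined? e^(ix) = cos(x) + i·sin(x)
Yes, this is an identity.

Claim: e^(ix) = cos(x) + i·sin(x).
Reasoning: Euler's formula. Expand e^(ix) = Σ (ix)^k / k!. Since i² = -1, the even-k terms are Σ (-1)^m x^(2m)/(2m)! = cos(x) and the odd-k terms are i · Σ (-1)^m x^(2m+1)/(2m+1)! = i·sin(x).
So the two sides agree for every real x for which both sides are defined.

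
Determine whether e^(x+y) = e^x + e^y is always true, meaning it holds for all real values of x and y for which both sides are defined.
No, this is NOT an identity.

Claim: e^(x+y) = e^x + e^y.
Test a specific point where both sides are defined: x = 3, y = -2.
LHS = e^(x+y) ≈ 2.7183
RHS = e^x + e^y ≈ 20.2209
Since 2.7183 ≠ 20.2209, the equation fails at this point, so it cannot hold for all real values of x and y for which both sides are defined.
The correct rule is e^(x+y) = e^x · e^y (a product, not a sum).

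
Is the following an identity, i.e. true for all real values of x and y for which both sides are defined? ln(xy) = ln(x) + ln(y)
Claim: ln(xy) = ln(x) + ln(y).
Reasoning: Both sides are simultaneously defined only when x, y > 0. Write x = e^p, y = e^q (p = ln x, q = ln y). Then xy = e^p · e^q = e^(p+q), so ln(xy) = p + q = ln(x) + ln(y).
So the two sides agree for all real values of x and y for which both sides are defined.

Conclusion: Yes, this is an identity.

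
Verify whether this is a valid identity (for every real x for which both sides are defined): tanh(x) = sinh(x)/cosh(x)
Claim: tanh(x) = sinh(x)/cosh(x).
Reasoning: tanh(x) is defined as sinh(x)/cosh(x) = (e^x - e^-x)/(e^x + e^-x); cosh(x) ≥ 1 is never zero, so this holds for every real x.
So the two sides agree for every real x for which both sides are defined.

Conclusion: Yes, this is an identity.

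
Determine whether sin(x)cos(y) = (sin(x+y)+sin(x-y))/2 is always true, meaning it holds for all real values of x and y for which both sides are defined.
Claim: sin(x)cos(y) = (sin(x+y)+sin(x-y))/2.
Reasoning: sin(x+y) = sin(x)cos(y) + cos(x)sin(y) and sin(x-y) = sin(x)cos(y) - cos(x)sin(y). Adding, sin(x+y) + sin(x-y) = 2sin(x)cos(y); divide by 2.
So the two sides agree for all real values of x and y for which both sides are defined.

Conclusion: Yes, this is an identity.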